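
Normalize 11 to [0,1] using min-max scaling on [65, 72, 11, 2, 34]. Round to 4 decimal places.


Min = 2, Max = 72
Range = 72 - 2 = 70
Scaled = (x - min) / (max - min)
= (11 - 2) / 70
= 9 / 70
= 0.1286

0.1286


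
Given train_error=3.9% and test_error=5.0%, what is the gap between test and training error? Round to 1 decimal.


Generalization gap = test_error - train_error
= 5.0 - 3.9
= 1.1%
A small gap suggests good generalization.

1.1


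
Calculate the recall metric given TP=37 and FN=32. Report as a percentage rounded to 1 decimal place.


Recall = TP / (TP + FN) * 100
= 37 / (37 + 32)
= 37 / 69
= 0.5362
= 53.6%

53.6


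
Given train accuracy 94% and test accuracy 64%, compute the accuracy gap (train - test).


Gap = train_accuracy - test_accuracy
= 94 - 64
= 30%
This large gap strongly indicates overfitting.

30


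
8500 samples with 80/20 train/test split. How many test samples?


Train samples = 8500 * 80% = 6800
Test samples = 8500 - 6800
= 1700

1700


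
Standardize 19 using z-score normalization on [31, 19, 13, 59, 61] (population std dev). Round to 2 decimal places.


Mean = (31 + 19 + 13 + 59 + 61) / 5 = 36.6
Variance = sum((x_i - mean)^2) / n = 399.04
Std = sqrt(399.04) = 19.976
Z = (x - mean) / std
= (19 - 36.6) / 19.976
= -17.6 / 19.976
= -0.88

-0.88


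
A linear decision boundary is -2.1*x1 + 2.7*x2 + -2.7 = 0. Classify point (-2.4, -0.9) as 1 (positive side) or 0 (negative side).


Compute -2.1 * -2.4 + 2.7 * -0.9 + -2.7
= 5.04 + -2.43 + -2.7
= -0.09
Since -0.09 < 0, the point is on the negative side.

0


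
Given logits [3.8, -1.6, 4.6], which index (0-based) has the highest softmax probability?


Softmax is a monotonic transformation, so it preserves the argmax.
We need to find the index of the maximum logit.
Index 0: 3.8
Index 1: -1.6
Index 2: 4.6
Maximum logit = 4.6 at index 2

2


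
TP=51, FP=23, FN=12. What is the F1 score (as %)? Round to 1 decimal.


Precision = TP / (TP + FP) = 51 / 74 = 0.6892
Recall = TP / (TP + FN) = 51 / 63 = 0.8095
F1 = 2 * P * R / (P + R)
= 2 * 0.6892 * 0.8095 / (0.6892 + 0.8095)
= 1.1158 / 1.4987
= 0.7445
As percentage: 74.5%

74.5


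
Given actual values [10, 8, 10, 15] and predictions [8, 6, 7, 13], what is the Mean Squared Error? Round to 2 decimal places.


Differences: [2, 2, 3, 2]
Squared errors: [4, 4, 9, 4]
Sum of squared errors = 21
MSE = 21 / 4 = 5.25

5.25


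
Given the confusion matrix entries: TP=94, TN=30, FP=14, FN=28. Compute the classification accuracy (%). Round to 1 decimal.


Accuracy = (TP + TN) / (TP + TN + FP + FN) * 100
= (94 + 30) / (94 + 30 + 14 + 28)
= 124 / 166
= 0.747
= 74.7%

74.7


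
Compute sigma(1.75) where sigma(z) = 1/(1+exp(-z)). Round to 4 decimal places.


sigmoid(z) = 1 / (1 + exp(-z))
exp(-(1.75)) = exp(-1.75) = 0.1738
1 + 0.1738 = 1.1738
1 / 1.1738 = 0.8520

0.8520


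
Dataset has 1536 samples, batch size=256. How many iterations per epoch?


Iterations per epoch = dataset_size / batch_size
= 1536 / 256
= 6

6


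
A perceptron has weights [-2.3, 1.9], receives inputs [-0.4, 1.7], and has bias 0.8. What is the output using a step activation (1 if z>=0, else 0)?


z = w . x + b
= -2.3*-0.4 + 1.9*1.7 + 0.8
= 0.92 + 3.23 + 0.8
= 4.15 + 0.8
= 4.95
Since z = 4.95 >= 0, output = 1

1


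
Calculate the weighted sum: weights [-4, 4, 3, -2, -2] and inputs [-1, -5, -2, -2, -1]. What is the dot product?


Element-wise products:
-4 * -1 = 4
4 * -5 = -20
3 * -2 = -6
-2 * -2 = 4
-2 * -1 = 2
Sum = 4 + -20 + -6 + 4 + 2
= -16

-16


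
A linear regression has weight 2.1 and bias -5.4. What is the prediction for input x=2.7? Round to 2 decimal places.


y = 2.1 * 2.7 + (-5.4)
= 5.67 + (-5.4)
= 0.27

0.27


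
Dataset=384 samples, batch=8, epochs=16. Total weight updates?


Iterations per epoch = 384 / 8 = 48
Total updates = iterations_per_epoch * epochs
= 48 * 16
= 768

768


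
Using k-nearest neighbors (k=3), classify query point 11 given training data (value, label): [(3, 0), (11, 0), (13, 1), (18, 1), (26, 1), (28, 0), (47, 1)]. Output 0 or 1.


Distances from query 11:
Point 11 (class 0): distance = 0
Point 13 (class 1): distance = 2
Point 18 (class 1): distance = 7
K=3 nearest neighbors: classes = [0, 1, 1]
Votes for class 1: 2 / 3
Majority vote => class 1

1


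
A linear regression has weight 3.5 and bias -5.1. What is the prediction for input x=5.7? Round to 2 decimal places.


y = 3.5 * 5.7 + (-5.1)
= 19.95 + (-5.1)
= 14.85

14.85


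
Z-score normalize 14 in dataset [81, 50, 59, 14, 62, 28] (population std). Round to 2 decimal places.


Mean = (81 + 50 + 59 + 14 + 62 + 28) / 6 = 49.0
Variance = sum((x_i - mean)^2) / n = 493.3333
Std = sqrt(493.3333) = 22.2111
Z = (x - mean) / std
= (14 - 49.0) / 22.2111
= -35.0 / 22.2111
= -1.58

-1.58


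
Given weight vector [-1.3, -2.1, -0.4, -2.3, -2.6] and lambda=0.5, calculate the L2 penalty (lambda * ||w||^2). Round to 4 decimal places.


Squaring each weight:
(-1.3)^2 = 1.69
(-2.1)^2 = 4.41
(-0.4)^2 = 0.16
(-2.3)^2 = 5.29
(-2.6)^2 = 6.76
Sum of squares = 18.31
Penalty = 0.5 * 18.31 = 9.1550

9.1550


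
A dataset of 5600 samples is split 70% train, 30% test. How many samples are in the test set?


Train samples = 5600 * 70% = 3920
Test samples = 5600 - 3920
= 1680

1680


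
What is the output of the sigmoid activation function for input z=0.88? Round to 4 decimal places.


sigmoid(z) = 1 / (1 + exp(-z))
exp(-(0.88)) = exp(-0.88) = 0.4148
1 + 0.4148 = 1.4148
1 / 1.4148 = 0.7068

0.7068


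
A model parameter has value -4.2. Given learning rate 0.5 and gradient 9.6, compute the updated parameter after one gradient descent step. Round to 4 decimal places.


w_new = w_old - lr * gradient
= -4.2 - 0.5 * 9.6
= -4.2 - (4.8)
= -9.0000

-9.0000


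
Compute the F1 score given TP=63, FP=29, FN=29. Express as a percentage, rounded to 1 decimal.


Precision = TP / (TP + FP) = 63 / 92 = 0.6848
Recall = TP / (TP + FN) = 63 / 92 = 0.6848
F1 = 2 * P * R / (P + R)
= 2 * 0.6848 * 0.6848 / (0.6848 + 0.6848)
= 0.9379 / 1.3696
= 0.6848
As percentage: 68.5%

68.5


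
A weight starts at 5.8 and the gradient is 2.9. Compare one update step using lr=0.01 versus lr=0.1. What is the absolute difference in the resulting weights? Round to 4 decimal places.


With lr=0.01: w_new = 5.8 - 0.01 * 2.9 = 5.771
With lr=0.1: w_new = 5.8 - 0.1 * 2.9 = 5.51
Absolute difference = |5.771 - 5.51|
= 0.2610

0.2610


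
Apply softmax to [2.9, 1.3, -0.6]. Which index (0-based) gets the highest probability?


Softmax is a monotonic transformation, so it preserves the argmax.
We need to find the index of the maximum logit.
Index 0: 2.9
Index 1: 1.3
Index 2: -0.6
Maximum logit = 2.9 at index 0

0


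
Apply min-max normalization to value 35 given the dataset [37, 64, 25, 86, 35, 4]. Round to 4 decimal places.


Min = 4, Max = 86
Range = 86 - 4 = 82
Scaled = (x - min) / (max - min)
= (35 - 4) / 82
= 31 / 82
= 0.3780

0.3780


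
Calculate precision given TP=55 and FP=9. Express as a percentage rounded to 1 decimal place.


Precision = TP / (TP + FP) * 100
= 55 / (55 + 9)
= 55 / 64
= 0.8594
= 85.9%

85.9


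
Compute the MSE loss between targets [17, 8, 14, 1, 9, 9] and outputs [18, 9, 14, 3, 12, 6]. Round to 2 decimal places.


Differences: [-1, -1, 0, -2, -3, 3]
Squared errors: [1, 1, 0, 4, 9, 9]
Sum of squared errors = 24
MSE = 24 / 6 = 4.00

4.00


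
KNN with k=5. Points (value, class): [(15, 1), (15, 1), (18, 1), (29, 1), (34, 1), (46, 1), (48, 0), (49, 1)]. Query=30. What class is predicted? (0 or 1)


Distances from query 30:
Point 29 (class 1): distance = 1
Point 34 (class 1): distance = 4
Point 18 (class 1): distance = 12
Point 15 (class 1): distance = 15
Point 15 (class 1): distance = 15
K=5 nearest neighbors: classes = [1, 1, 1, 1, 1]
Votes for class 1: 5 / 5
Majority vote => class 1

1


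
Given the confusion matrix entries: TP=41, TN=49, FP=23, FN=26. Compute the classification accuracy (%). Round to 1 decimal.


Accuracy = (TP + TN) / (TP + TN + FP + FN) * 100
= (41 + 49) / (41 + 49 + 23 + 26)
= 90 / 139
= 0.6475
= 64.7%

64.7


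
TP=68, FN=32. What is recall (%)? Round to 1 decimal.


Recall = TP / (TP + FN) * 100
= 68 / (68 + 32)
= 68 / 100
= 0.68
= 68.0%

68.0


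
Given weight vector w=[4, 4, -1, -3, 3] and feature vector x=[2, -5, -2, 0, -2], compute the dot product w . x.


Element-wise products:
4 * 2 = 8
4 * -5 = -20
-1 * -2 = 2
-3 * 0 = 0
3 * -2 = -6
Sum = 8 + -20 + 2 + 0 + -6
= -16

-16


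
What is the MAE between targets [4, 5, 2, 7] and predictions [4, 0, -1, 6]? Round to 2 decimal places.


Absolute errors: [0, 5, 3, 1]
Sum of absolute errors = 9
MAE = 9 / 4 = 2.25

2.25


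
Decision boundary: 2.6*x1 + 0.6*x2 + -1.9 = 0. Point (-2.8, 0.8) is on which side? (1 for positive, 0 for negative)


Compute 2.6 * -2.8 + 0.6 * 0.8 + -1.9
= -7.28 + 0.48 + -1.9
= -8.7
Since -8.7 < 0, the point is on the negative side.

0


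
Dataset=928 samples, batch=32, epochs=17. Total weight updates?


Iterations per epoch = 928 / 32 = 29
Total updates = iterations_per_epoch * epochs
= 29 * 17
= 493

493


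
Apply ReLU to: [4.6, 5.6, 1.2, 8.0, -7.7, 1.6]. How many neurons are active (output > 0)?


ReLU(x) = max(0, x) for each element:
ReLU(4.6) = 4.6
ReLU(5.6) = 5.6
ReLU(1.2) = 1.2
ReLU(8.0) = 8.0
ReLU(-7.7) = 0
ReLU(1.6) = 1.6
Active neurons (>0): 5

5


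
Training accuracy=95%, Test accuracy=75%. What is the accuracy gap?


Gap = train_accuracy - test_accuracy
= 95 - 75
= 20%
This gap suggests the model is overfitting.

20


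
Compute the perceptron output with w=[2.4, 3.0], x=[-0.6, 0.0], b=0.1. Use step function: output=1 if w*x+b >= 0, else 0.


z = w . x + b
= 2.4*-0.6 + 3.0*0.0 + 0.1
= -1.44 + 0.0 + 0.1
= -1.44 + 0.1
= -1.34
Since z = -1.34 < 0, output = 0

0


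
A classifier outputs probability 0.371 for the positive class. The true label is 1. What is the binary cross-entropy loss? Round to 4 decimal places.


For y=1: Loss = -log(p)
= -log(0.371)
= -(-0.9916)
= 0.9916

0.9916


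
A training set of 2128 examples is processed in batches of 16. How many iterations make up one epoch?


Iterations per epoch = dataset_size / batch_size
= 2128 / 16
= 133

133


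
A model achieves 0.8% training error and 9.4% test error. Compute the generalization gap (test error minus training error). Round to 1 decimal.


Generalization gap = test_error - train_error
= 9.4 - 0.8
= 8.6%
A moderate gap.

8.6


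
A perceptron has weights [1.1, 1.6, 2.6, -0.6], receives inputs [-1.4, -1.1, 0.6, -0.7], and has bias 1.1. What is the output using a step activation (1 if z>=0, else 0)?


z = w . x + b
= 1.1*-1.4 + 1.6*-1.1 + 2.6*0.6 + -0.6*-0.7 + 1.1
= -1.54 + -1.76 + 1.56 + 0.42 + 1.1
= -1.32 + 1.1
= -0.22
Since z = -0.22 < 0, output = 0

0


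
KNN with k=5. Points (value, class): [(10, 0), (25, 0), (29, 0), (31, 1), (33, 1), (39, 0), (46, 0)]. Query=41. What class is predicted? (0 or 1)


Distances from query 41:
Point 39 (class 0): distance = 2
Point 46 (class 0): distance = 5
Point 33 (class 1): distance = 8
Point 31 (class 1): distance = 10
Point 29 (class 0): distance = 12
K=5 nearest neighbors: classes = [0, 0, 1, 1, 0]
Votes for class 1: 2 / 5
Majority vote => class 0

0


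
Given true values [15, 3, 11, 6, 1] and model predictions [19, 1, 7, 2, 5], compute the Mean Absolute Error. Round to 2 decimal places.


Absolute errors: [4, 2, 4, 4, 4]
Sum of absolute errors = 18
MAE = 18 / 5 = 3.60

3.60


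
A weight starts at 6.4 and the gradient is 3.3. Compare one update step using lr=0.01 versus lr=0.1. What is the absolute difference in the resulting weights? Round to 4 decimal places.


With lr=0.01: w_new = 6.4 - 0.01 * 3.3 = 6.367
With lr=0.1: w_new = 6.4 - 0.1 * 3.3 = 6.07
Absolute difference = |6.367 - 6.07|
= 0.2970

0.2970


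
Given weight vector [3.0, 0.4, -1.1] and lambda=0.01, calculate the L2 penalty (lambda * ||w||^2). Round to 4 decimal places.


Squaring each weight:
3.0^2 = 9.0
0.4^2 = 0.16
(-1.1)^2 = 1.21
Sum of squares = 10.37
Penalty = 0.01 * 10.37 = 0.1037

0.1037


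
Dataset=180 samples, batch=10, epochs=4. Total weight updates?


Iterations per epoch = 180 / 10 = 18
Total updates = iterations_per_epoch * epochs
= 18 * 4
= 72

72


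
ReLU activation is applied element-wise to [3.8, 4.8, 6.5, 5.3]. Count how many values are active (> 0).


ReLU(x) = max(0, x) for each element:
ReLU(3.8) = 3.8
ReLU(4.8) = 4.8
ReLU(6.5) = 6.5
ReLU(5.3) = 5.3
Active neurons (>0): 4

4


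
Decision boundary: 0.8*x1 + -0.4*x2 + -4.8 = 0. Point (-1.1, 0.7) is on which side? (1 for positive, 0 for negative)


Compute 0.8 * -1.1 + -0.4 * 0.7 + -4.8
= -0.88 + -0.28 + -4.8
= -5.96
Since -5.96 < 0, the point is on the negative side.

0


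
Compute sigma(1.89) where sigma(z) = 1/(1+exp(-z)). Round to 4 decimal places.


sigmoid(z) = 1 / (1 + exp(-z))
exp(-(1.89)) = exp(-1.89) = 0.1511
1 + 0.1511 = 1.1511
1 / 1.1511 = 0.8688

0.8688


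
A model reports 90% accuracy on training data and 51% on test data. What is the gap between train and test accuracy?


Gap = train_accuracy - test_accuracy
= 90 - 51
= 39%
This large gap strongly indicates overfitting.

39


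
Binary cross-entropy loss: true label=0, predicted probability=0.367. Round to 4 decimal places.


For y=0: Loss = -log(1-p)
= -log(1 - 0.367)
= -log(0.633)
= -(-0.4573)
= 0.4573

0.4573


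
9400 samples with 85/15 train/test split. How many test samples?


Train samples = 9400 * 85% = 7990
Test samples = 9400 - 7990
= 1410

1410


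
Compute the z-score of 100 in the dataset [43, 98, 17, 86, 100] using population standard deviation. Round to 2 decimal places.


Mean = (43 + 98 + 17 + 86 + 100) / 5 = 68.8
Variance = sum((x_i - mean)^2) / n = 1094.16
Std = sqrt(1094.16) = 33.0781
Z = (x - mean) / std
= (100 - 68.8) / 33.0781
= 31.2 / 33.0781
= 0.94

0.94


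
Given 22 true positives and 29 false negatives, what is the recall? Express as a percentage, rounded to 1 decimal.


Recall = TP / (TP + FN) * 100
= 22 / (22 + 29)
= 22 / 51
= 0.4314
= 43.1%

43.1


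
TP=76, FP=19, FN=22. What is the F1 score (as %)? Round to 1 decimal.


Precision = TP / (TP + FP) = 76 / 95 = 0.8
Recall = TP / (TP + FN) = 76 / 98 = 0.7755
F1 = 2 * P * R / (P + R)
= 2 * 0.8 * 0.7755 / (0.8 + 0.7755)
= 1.2408 / 1.5755
= 0.7876
As percentage: 78.8%

78.8


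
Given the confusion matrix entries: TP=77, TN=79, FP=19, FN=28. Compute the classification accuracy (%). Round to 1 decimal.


Accuracy = (TP + TN) / (TP + TN + FP + FN) * 100
= (77 + 79) / (77 + 79 + 19 + 28)
= 156 / 203
= 0.7685
= 76.8%

76.8


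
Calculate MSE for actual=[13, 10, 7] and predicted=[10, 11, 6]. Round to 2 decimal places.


Differences: [3, -1, 1]
Squared errors: [9, 1, 1]
Sum of squared errors = 11
MSE = 11 / 3 = 3.67

3.67


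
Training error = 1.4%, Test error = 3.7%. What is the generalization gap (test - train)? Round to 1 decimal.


Generalization gap = test_error - train_error
= 3.7 - 1.4
= 2.3%
A moderate gap.

2.3


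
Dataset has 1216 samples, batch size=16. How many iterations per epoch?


Iterations per epoch = dataset_size / batch_size
= 1216 / 16
= 76

76


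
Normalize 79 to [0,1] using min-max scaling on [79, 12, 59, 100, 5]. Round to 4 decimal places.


Min = 5, Max = 100
Range = 100 - 5 = 95
Scaled = (x - min) / (max - min)
= (79 - 5) / 95
= 74 / 95
= 0.7789

0.7789


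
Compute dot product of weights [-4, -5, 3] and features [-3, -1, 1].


Element-wise products:
-4 * -3 = 12
-5 * -1 = 5
3 * 1 = 3
Sum = 12 + 5 + 3
= 20

20


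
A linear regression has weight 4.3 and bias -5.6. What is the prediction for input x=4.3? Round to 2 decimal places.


y = 4.3 * 4.3 + (-5.6)
= 18.49 + (-5.6)
= 12.89

12.89


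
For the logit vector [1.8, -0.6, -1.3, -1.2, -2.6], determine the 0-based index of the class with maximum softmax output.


Softmax is a monotonic transformation, so it preserves the argmax.
We need to find the index of the maximum logit.
Index 0: 1.8
Index 1: -0.6
Index 2: -1.3
Index 3: -1.2
Index 4: -2.6
Maximum logit = 1.8 at index 0

0


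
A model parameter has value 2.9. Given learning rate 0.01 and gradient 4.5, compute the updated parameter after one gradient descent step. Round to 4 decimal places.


w_new = w_old - lr * gradient
= 2.9 - 0.01 * 4.5
= 2.9 - (0.045)
= 2.8550

2.8550


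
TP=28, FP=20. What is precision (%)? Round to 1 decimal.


Precision = TP / (TP + FP) * 100
= 28 / (28 + 20)
= 28 / 48
= 0.5833
= 58.3%

58.3


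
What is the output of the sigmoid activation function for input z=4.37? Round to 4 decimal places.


sigmoid(z) = 1 / (1 + exp(-z))
exp(-(4.37)) = exp(-4.37) = 0.0127
1 + 0.0127 = 1.0127
1 / 1.0127 = 0.9875

0.9875


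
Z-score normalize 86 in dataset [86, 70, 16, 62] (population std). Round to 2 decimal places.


Mean = (86 + 70 + 16 + 62) / 4 = 58.5
Variance = sum((x_i - mean)^2) / n = 676.75
Std = sqrt(676.75) = 26.0144
Z = (x - mean) / std
= (86 - 58.5) / 26.0144
= 27.5 / 26.0144
= 1.06

1.06


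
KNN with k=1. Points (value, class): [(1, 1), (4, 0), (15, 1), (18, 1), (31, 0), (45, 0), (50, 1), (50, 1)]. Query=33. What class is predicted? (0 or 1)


Distances from query 33:
Point 31 (class 0): distance = 2
K=1 nearest neighbors: classes = [0]
Votes for class 1: 0 / 1
Majority vote => class 0

0


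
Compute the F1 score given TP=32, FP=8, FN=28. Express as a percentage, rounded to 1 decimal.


Precision = TP / (TP + FP) = 32 / 40 = 0.8
Recall = TP / (TP + FN) = 32 / 60 = 0.5333
F1 = 2 * P * R / (P + R)
= 2 * 0.8 * 0.5333 / (0.8 + 0.5333)
= 0.8533 / 1.3333
= 0.64
As percentage: 64.0%

64.0


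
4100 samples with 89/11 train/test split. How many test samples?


Train samples = 4100 * 89% = 3649
Test samples = 4100 - 3649
= 451

451


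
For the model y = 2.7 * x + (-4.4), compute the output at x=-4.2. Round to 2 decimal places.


y = 2.7 * -4.2 + (-4.4)
= -11.34 + (-4.4)
= -15.74

-15.74


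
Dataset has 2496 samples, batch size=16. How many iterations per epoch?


Iterations per epoch = dataset_size / batch_size
= 2496 / 16
= 156

156


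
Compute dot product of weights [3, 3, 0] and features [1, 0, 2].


Element-wise products:
3 * 1 = 3
3 * 0 = 0
0 * 2 = 0
Sum = 3 + 0 + 0
= 3

3


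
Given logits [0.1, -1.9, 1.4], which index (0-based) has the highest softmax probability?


Softmax is a monotonic transformation, so it preserves the argmax.
We need to find the index of the maximum logit.
Index 0: 0.1
Index 1: -1.9
Index 2: 1.4
Maximum logit = 1.4 at index 2

2


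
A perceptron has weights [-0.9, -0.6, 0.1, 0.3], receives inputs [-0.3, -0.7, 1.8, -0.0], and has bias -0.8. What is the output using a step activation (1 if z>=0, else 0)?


z = w . x + b
= -0.9*-0.3 + -0.6*-0.7 + 0.1*1.8 + 0.3*-0.0 + -0.8
= 0.27 + 0.42 + 0.18 + -0.0 + -0.8
= 0.87 + -0.8
= 0.07
Since z = 0.07 >= 0, output = 1

1


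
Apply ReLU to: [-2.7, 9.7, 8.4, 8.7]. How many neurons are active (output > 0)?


ReLU(x) = max(0, x) for each element:
ReLU(-2.7) = 0
ReLU(9.7) = 9.7
ReLU(8.4) = 8.4
ReLU(8.7) = 8.7
Active neurons (>0): 3

3


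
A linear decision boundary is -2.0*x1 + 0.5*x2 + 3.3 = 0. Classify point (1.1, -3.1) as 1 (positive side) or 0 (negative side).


Compute -2.0 * 1.1 + 0.5 * -3.1 + 3.3
= -2.2 + -1.55 + 3.3
= -0.45
Since -0.45 < 0, the point is on the negative side.

0


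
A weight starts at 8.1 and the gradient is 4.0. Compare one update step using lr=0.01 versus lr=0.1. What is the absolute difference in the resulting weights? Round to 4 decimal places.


With lr=0.01: w_new = 8.1 - 0.01 * 4.0 = 8.06
With lr=0.1: w_new = 8.1 - 0.1 * 4.0 = 7.7
Absolute difference = |8.06 - 7.7|
= 0.3600

0.3600


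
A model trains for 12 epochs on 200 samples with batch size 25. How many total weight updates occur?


Iterations per epoch = 200 / 25 = 8
Total updates = iterations_per_epoch * epochs
= 8 * 12
= 96

96


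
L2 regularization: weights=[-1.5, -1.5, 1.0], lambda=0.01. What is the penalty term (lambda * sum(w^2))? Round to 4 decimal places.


Squaring each weight:
(-1.5)^2 = 2.25
(-1.5)^2 = 2.25
1.0^2 = 1.0
Sum of squares = 5.5
Penalty = 0.01 * 5.5 = 0.0550

0.0550


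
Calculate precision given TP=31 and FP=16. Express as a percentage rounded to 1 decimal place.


Precision = TP / (TP + FP) * 100
= 31 / (31 + 16)
= 31 / 47
= 0.6596
= 66.0%

66.0


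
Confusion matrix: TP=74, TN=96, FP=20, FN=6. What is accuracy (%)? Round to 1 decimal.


Accuracy = (TP + TN) / (TP + TN + FP + FN) * 100
= (74 + 96) / (74 + 96 + 20 + 6)
= 170 / 196
= 0.8673
= 86.7%

86.7


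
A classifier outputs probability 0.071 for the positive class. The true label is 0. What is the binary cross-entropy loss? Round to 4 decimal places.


For y=0: Loss = -log(1-p)
= -log(1 - 0.071)
= -log(0.929)
= -(-0.0736)
= 0.0736

0.0736


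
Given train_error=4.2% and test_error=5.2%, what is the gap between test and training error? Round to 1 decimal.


Generalization gap = test_error - train_error
= 5.2 - 4.2
= 1.0%
A small gap suggests good generalization.

1.0


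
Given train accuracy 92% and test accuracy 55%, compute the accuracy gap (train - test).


Gap = train_accuracy - test_accuracy
= 92 - 55
= 37%
This large gap strongly indicates overfitting.

37


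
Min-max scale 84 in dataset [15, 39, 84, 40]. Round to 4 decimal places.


Min = 15, Max = 84
Range = 84 - 15 = 69
Scaled = (x - min) / (max - min)
= (84 - 15) / 69
= 69 / 69
= 1.0000

1.0000


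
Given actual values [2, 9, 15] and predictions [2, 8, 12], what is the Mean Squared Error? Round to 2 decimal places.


Differences: [0, 1, 3]
Squared errors: [0, 1, 9]
Sum of squared errors = 10
MSE = 10 / 3 = 3.33

3.33


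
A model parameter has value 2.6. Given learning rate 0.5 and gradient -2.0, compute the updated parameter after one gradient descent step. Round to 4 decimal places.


w_new = w_old - lr * gradient
= 2.6 - 0.5 * -2.0
= 2.6 - (-1.0)
= 3.6000

3.6000


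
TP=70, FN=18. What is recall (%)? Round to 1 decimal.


Recall = TP / (TP + FN) * 100
= 70 / (70 + 18)
= 70 / 88
= 0.7955
= 79.5%

79.5


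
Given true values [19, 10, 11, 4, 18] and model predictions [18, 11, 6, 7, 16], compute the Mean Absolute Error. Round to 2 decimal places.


Absolute errors: [1, 1, 5, 3, 2]
Sum of absolute errors = 12
MAE = 12 / 5 = 2.40

2.40


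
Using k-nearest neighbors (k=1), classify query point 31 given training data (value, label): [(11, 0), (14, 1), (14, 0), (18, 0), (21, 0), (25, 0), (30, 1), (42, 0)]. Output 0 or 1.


Distances from query 31:
Point 30 (class 1): distance = 1
K=1 nearest neighbors: classes = [1]
Votes for class 1: 1 / 1
Majority vote => class 1

1


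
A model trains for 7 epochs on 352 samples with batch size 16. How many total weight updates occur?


Iterations per epoch = 352 / 16 = 22
Total updates = iterations_per_epoch * epochs
= 22 * 7
= 154

154


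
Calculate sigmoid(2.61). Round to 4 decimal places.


sigmoid(z) = 1 / (1 + exp(-z))
exp(-(2.61)) = exp(-2.61) = 0.0735
1 + 0.0735 = 1.0735
1 / 1.0735 = 0.9315

0.9315


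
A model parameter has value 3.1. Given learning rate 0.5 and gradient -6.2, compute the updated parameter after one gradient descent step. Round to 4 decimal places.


w_new = w_old - lr * gradient
= 3.1 - 0.5 * -6.2
= 3.1 - (-3.1)
= 6.2000

6.2000


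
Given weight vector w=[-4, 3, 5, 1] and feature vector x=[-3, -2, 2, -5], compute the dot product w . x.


Element-wise products:
-4 * -3 = 12
3 * -2 = -6
5 * 2 = 10
1 * -5 = -5
Sum = 12 + -6 + 10 + -5
= 11

11


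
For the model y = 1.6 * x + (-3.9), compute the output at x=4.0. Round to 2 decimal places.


y = 1.6 * 4.0 + (-3.9)
= 6.4 + (-3.9)
= 2.50

2.50


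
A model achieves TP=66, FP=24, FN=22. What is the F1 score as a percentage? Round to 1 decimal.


Precision = TP / (TP + FP) = 66 / 90 = 0.7333
Recall = TP / (TP + FN) = 66 / 88 = 0.75
F1 = 2 * P * R / (P + R)
= 2 * 0.7333 * 0.75 / (0.7333 + 0.75)
= 1.1 / 1.4833
= 0.7416
As percentage: 74.2%

74.2


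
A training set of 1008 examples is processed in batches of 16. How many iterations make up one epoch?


Iterations per epoch = dataset_size / batch_size
= 1008 / 16
= 63

63


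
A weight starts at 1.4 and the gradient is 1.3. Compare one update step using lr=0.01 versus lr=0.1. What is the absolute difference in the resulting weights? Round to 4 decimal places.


With lr=0.01: w_new = 1.4 - 0.01 * 1.3 = 1.387
With lr=0.1: w_new = 1.4 - 0.1 * 1.3 = 1.27
Absolute difference = |1.387 - 1.27|
= 0.1170

0.1170


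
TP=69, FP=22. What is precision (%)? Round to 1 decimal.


Precision = TP / (TP + FP) * 100
= 69 / (69 + 22)
= 69 / 91
= 0.7582
= 75.8%

75.8


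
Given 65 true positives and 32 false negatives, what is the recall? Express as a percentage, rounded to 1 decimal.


Recall = TP / (TP + FN) * 100
= 65 / (65 + 32)
= 65 / 97
= 0.6701
= 67.0%

67.0


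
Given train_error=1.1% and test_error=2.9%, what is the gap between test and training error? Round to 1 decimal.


Generalization gap = test_error - train_error
= 2.9 - 1.1
= 1.8%
A small gap suggests good generalization.

1.8


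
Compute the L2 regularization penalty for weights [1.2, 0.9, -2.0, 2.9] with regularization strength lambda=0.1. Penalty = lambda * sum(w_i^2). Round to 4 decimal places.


Squaring each weight:
1.2^2 = 1.44
0.9^2 = 0.81
(-2.0)^2 = 4.0
2.9^2 = 8.41
Sum of squares = 14.66
Penalty = 0.1 * 14.66 = 1.4660

1.4660


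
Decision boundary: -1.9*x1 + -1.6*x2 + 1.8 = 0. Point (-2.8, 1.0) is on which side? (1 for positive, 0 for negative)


Compute -1.9 * -2.8 + -1.6 * 1.0 + 1.8
= 5.32 + -1.6 + 1.8
= 5.52
Since 5.52 >= 0, the point is on the positive side.

1


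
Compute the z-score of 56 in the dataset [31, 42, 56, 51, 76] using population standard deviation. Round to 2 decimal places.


Mean = (31 + 42 + 56 + 51 + 76) / 5 = 51.2
Variance = sum((x_i - mean)^2) / n = 226.16
Std = sqrt(226.16) = 15.0386
Z = (x - mean) / std
= (56 - 51.2) / 15.0386
= 4.8 / 15.0386
= 0.32

0.32


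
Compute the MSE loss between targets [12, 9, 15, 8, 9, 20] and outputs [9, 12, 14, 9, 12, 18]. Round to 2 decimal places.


Differences: [3, -3, 1, -1, -3, 2]
Squared errors: [9, 9, 1, 1, 9, 4]
Sum of squared errors = 33
MSE = 33 / 6 = 5.50

5.50


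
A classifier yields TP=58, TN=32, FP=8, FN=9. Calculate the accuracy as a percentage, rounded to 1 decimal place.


Accuracy = (TP + TN) / (TP + TN + FP + FN) * 100
= (58 + 32) / (58 + 32 + 8 + 9)
= 90 / 107
= 0.8411
= 84.1%

84.1


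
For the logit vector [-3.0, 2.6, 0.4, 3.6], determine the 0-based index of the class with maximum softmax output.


Softmax is a monotonic transformation, so it preserves the argmax.
We need to find the index of the maximum logit.
Index 0: -3.0
Index 1: 2.6
Index 2: 0.4
Index 3: 3.6
Maximum logit = 3.6 at index 3

3


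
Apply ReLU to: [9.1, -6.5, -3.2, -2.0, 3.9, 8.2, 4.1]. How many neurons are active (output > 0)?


ReLU(x) = max(0, x) for each element:
ReLU(9.1) = 9.1
ReLU(-6.5) = 0
ReLU(-3.2) = 0
ReLU(-2.0) = 0
ReLU(3.9) = 3.9
ReLU(8.2) = 8.2
ReLU(4.1) = 4.1
Active neurons (>0): 4

4


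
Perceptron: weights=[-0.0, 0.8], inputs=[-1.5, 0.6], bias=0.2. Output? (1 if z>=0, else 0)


z = w . x + b
= -0.0*-1.5 + 0.8*0.6 + 0.2
= 0.0 + 0.48 + 0.2
= 0.48 + 0.2
= 0.68
Since z = 0.68 >= 0, output = 1

1


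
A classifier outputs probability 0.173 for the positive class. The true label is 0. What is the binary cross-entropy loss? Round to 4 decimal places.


For y=0: Loss = -log(1-p)
= -log(1 - 0.173)
= -log(0.827)
= -(-0.19)
= 0.1900

0.1900


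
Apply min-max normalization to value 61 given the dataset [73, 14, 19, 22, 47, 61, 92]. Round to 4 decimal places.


Min = 14, Max = 92
Range = 92 - 14 = 78
Scaled = (x - min) / (max - min)
= (61 - 14) / 78
= 47 / 78
= 0.6026

0.6026


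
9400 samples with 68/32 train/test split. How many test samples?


Train samples = 9400 * 68% = 6392
Test samples = 9400 - 6392
= 3008

3008


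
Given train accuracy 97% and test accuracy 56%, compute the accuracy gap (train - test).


Gap = train_accuracy - test_accuracy
= 97 - 56
= 41%
This large gap strongly indicates overfitting.

41


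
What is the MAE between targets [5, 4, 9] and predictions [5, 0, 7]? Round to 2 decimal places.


Absolute errors: [0, 4, 2]
Sum of absolute errors = 6
MAE = 6 / 3 = 2.00

2.00


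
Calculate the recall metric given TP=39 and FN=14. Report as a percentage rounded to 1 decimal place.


Recall = TP / (TP + FN) * 100
= 39 / (39 + 14)
= 39 / 53
= 0.7358
= 73.6%

73.6


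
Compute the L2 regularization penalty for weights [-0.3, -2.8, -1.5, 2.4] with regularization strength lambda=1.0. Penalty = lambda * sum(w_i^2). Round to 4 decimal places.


Squaring each weight:
(-0.3)^2 = 0.09
(-2.8)^2 = 7.84
(-1.5)^2 = 2.25
2.4^2 = 5.76
Sum of squares = 15.94
Penalty = 1.0 * 15.94 = 15.9400

15.9400


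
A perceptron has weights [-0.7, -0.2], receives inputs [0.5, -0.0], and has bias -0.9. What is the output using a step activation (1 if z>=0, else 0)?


z = w . x + b
= -0.7*0.5 + -0.2*-0.0 + -0.9
= -0.35 + 0.0 + -0.9
= -0.35 + -0.9
= -1.25
Since z = -1.25 < 0, output = 0

0


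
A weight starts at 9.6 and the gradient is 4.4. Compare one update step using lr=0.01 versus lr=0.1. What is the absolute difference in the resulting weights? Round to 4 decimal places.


With lr=0.01: w_new = 9.6 - 0.01 * 4.4 = 9.556
With lr=0.1: w_new = 9.6 - 0.1 * 4.4 = 9.16
Absolute difference = |9.556 - 9.16|
= 0.3960

0.3960


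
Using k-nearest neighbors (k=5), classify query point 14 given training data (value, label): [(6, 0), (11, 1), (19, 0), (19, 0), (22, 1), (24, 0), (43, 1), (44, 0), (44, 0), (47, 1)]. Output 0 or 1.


Distances from query 14:
Point 11 (class 1): distance = 3
Point 19 (class 0): distance = 5
Point 19 (class 0): distance = 5
Point 6 (class 0): distance = 8
Point 22 (class 1): distance = 8
K=5 nearest neighbors: classes = [1, 0, 0, 0, 1]
Votes for class 1: 2 / 5
Majority vote => class 0

0


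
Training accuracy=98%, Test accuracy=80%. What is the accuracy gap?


Gap = train_accuracy - test_accuracy
= 98 - 80
= 18%
This gap suggests the model is overfitting.

18


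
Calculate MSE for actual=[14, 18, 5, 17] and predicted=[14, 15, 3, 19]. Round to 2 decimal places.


Differences: [0, 3, 2, -2]
Squared errors: [0, 9, 4, 4]
Sum of squared errors = 17
MSE = 17 / 4 = 4.25

4.25


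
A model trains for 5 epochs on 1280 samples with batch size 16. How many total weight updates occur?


Iterations per epoch = 1280 / 16 = 80
Total updates = iterations_per_epoch * epochs
= 80 * 5
= 400

400


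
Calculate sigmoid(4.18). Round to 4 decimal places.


sigmoid(z) = 1 / (1 + exp(-z))
exp(-(4.18)) = exp(-4.18) = 0.0153
1 + 0.0153 = 1.0153
1 / 1.0153 = 0.9849

0.9849


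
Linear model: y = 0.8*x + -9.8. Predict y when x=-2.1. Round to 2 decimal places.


y = 0.8 * -2.1 + (-9.8)
= -1.68 + (-9.8)
= -11.48

-11.48


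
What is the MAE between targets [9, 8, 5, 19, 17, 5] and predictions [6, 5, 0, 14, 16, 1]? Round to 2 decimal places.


Absolute errors: [3, 3, 5, 5, 1, 4]
Sum of absolute errors = 21
MAE = 21 / 6 = 3.50

3.50


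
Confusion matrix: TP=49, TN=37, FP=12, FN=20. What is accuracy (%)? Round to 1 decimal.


Accuracy = (TP + TN) / (TP + TN + FP + FN) * 100
= (49 + 37) / (49 + 37 + 12 + 20)
= 86 / 118
= 0.7288
= 72.9%

72.9


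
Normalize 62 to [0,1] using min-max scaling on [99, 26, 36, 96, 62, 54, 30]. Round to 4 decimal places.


Min = 26, Max = 99
Range = 99 - 26 = 73
Scaled = (x - min) / (max - min)
= (62 - 26) / 73
= 36 / 73
= 0.4932

0.4932


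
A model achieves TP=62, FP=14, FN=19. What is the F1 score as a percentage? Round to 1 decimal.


Precision = TP / (TP + FP) = 62 / 76 = 0.8158
Recall = TP / (TP + FN) = 62 / 81 = 0.7654
F1 = 2 * P * R / (P + R)
= 2 * 0.8158 * 0.7654 / (0.8158 + 0.7654)
= 1.2489 / 1.5812
= 0.7898
As percentage: 79.0%

79.0


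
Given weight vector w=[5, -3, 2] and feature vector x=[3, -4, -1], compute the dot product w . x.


Element-wise products:
5 * 3 = 15
-3 * -4 = 12
2 * -1 = -2
Sum = 15 + 12 + -2
= 25

25


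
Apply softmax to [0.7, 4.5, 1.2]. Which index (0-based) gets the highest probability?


Softmax is a monotonic transformation, so it preserves the argmax.
We need to find the index of the maximum logit.
Index 0: 0.7
Index 1: 4.5
Index 2: 1.2
Maximum logit = 4.5 at index 1

1


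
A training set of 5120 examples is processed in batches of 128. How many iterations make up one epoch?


Iterations per epoch = dataset_size / batch_size
= 5120 / 128
= 40

40


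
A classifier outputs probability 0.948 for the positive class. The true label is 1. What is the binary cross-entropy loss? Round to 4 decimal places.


For y=1: Loss = -log(p)
= -log(0.948)
= -(-0.0534)
= 0.0534

0.0534


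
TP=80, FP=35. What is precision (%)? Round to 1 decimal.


Precision = TP / (TP + FP) * 100
= 80 / (80 + 35)
= 80 / 115
= 0.6957
= 69.6%

69.6


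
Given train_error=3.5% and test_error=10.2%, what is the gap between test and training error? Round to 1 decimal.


Generalization gap = test_error - train_error
= 10.2 - 3.5
= 6.7%
A moderate gap.

6.7


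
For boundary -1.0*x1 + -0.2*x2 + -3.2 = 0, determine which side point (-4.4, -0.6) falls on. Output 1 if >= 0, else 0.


Compute -1.0 * -4.4 + -0.2 * -0.6 + -3.2
= 4.4 + 0.12 + -3.2
= 1.32
Since 1.32 >= 0, the point is on the positive side.

1


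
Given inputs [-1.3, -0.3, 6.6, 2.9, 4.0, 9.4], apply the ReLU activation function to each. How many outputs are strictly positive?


ReLU(x) = max(0, x) for each element:
ReLU(-1.3) = 0
ReLU(-0.3) = 0
ReLU(6.6) = 6.6
ReLU(2.9) = 2.9
ReLU(4.0) = 4.0
ReLU(9.4) = 9.4
Active neurons (>0): 4

4


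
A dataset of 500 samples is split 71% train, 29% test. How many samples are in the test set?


Train samples = 500 * 71% = 355
Test samples = 500 - 355
= 145

145


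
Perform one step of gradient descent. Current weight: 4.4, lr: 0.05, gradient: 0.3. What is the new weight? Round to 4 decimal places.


w_new = w_old - lr * gradient
= 4.4 - 0.05 * 0.3
= 4.4 - (0.015)
= 4.3850

4.3850


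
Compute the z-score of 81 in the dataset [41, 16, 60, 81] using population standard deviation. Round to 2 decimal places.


Mean = (41 + 16 + 60 + 81) / 4 = 49.5
Variance = sum((x_i - mean)^2) / n = 574.25
Std = sqrt(574.25) = 23.9635
Z = (x - mean) / std
= (81 - 49.5) / 23.9635
= 31.5 / 23.9635
= 1.31

1.31


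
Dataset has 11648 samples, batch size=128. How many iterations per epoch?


Iterations per epoch = dataset_size / batch_size
= 11648 / 128
= 91

91


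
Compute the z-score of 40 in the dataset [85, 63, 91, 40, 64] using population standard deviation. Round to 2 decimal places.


Mean = (85 + 63 + 91 + 40 + 64) / 5 = 68.6
Variance = sum((x_i - mean)^2) / n = 328.24
Std = sqrt(328.24) = 18.1174
Z = (x - mean) / std
= (40 - 68.6) / 18.1174
= -28.6 / 18.1174
= -1.58

-1.58


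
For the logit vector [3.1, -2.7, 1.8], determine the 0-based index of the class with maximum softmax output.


Softmax is a monotonic transformation, so it preserves the argmax.
We need to find the index of the maximum logit.
Index 0: 3.1
Index 1: -2.7
Index 2: 1.8
Maximum logit = 3.1 at index 0

0


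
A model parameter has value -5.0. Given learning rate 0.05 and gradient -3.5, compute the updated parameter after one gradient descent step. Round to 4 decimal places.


w_new = w_old - lr * gradient
= -5.0 - 0.05 * -3.5
= -5.0 - (-0.175)
= -4.8250

-4.8250


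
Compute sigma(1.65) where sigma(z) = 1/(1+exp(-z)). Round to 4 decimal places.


sigmoid(z) = 1 / (1 + exp(-z))
exp(-(1.65)) = exp(-1.65) = 0.192
1 + 0.192 = 1.1921
1 / 1.1921 = 0.8389

0.8389


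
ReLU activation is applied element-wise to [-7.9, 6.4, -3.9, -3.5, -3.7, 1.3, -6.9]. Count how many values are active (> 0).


ReLU(x) = max(0, x) for each element:
ReLU(-7.9) = 0
ReLU(6.4) = 6.4
ReLU(-3.9) = 0
ReLU(-3.5) = 0
ReLU(-3.7) = 0
ReLU(1.3) = 1.3
ReLU(-6.9) = 0
Active neurons (>0): 2

2


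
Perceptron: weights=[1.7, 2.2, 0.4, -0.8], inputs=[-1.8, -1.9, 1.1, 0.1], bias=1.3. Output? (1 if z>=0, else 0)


z = w . x + b
= 1.7*-1.8 + 2.2*-1.9 + 0.4*1.1 + -0.8*0.1 + 1.3
= -3.06 + -4.18 + 0.44 + -0.08 + 1.3
= -6.88 + 1.3
= -5.58
Since z = -5.58 < 0, output = 0

0


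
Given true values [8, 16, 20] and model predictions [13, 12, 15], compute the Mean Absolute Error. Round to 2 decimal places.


Absolute errors: [5, 4, 5]
Sum of absolute errors = 14
MAE = 14 / 3 = 4.67

4.67


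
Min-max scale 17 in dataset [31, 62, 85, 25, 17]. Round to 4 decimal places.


Min = 17, Max = 85
Range = 85 - 17 = 68
Scaled = (x - min) / (max - min)
= (17 - 17) / 68
= 0 / 68
= 0.0000

0.0000


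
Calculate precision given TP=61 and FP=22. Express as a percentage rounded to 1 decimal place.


Precision = TP / (TP + FP) * 100
= 61 / (61 + 22)
= 61 / 83
= 0.7349
= 73.5%

73.5


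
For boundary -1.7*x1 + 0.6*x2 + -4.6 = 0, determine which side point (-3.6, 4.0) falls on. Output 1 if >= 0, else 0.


Compute -1.7 * -3.6 + 0.6 * 4.0 + -4.6
= 6.12 + 2.4 + -4.6
= 3.92
Since 3.92 >= 0, the point is on the positive side.

1


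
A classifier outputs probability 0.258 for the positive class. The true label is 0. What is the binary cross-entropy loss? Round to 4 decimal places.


For y=0: Loss = -log(1-p)
= -log(1 - 0.258)
= -log(0.742)
= -(-0.2984)
= 0.2984

0.2984


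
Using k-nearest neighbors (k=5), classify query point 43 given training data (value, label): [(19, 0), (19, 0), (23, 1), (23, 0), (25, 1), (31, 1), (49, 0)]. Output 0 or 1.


Distances from query 43:
Point 49 (class 0): distance = 6
Point 31 (class 1): distance = 12
Point 25 (class 1): distance = 18
Point 23 (class 0): distance = 20
Point 23 (class 1): distance = 20
K=5 nearest neighbors: classes = [0, 1, 1, 0, 1]
Votes for class 1: 3 / 5
Majority vote => class 1

1


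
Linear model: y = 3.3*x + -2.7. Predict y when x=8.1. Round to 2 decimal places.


y = 3.3 * 8.1 + (-2.7)
= 26.73 + (-2.7)
= 24.03

24.03


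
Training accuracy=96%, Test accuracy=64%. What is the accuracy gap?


Gap = train_accuracy - test_accuracy
= 96 - 64
= 32%
This large gap strongly indicates overfitting.

32


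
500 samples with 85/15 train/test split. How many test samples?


Train samples = 500 * 85% = 425
Test samples = 500 - 425
= 75

75


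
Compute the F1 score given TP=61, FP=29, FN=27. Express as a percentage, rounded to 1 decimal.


Precision = TP / (TP + FP) = 61 / 90 = 0.6778
Recall = TP / (TP + FN) = 61 / 88 = 0.6932
F1 = 2 * P * R / (P + R)
= 2 * 0.6778 * 0.6932 / (0.6778 + 0.6932)
= 0.9396 / 1.371
= 0.6854
As percentage: 68.5%

68.5


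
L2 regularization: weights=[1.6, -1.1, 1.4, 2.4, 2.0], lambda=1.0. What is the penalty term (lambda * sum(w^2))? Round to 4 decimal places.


Squaring each weight:
1.6^2 = 2.56
(-1.1)^2 = 1.21
1.4^2 = 1.96
2.4^2 = 5.76
2.0^2 = 4.0
Sum of squares = 15.49
Penalty = 1.0 * 15.49 = 15.4900

15.4900


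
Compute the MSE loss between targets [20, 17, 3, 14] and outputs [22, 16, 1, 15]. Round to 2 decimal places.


Differences: [-2, 1, 2, -1]
Squared errors: [4, 1, 4, 1]
Sum of squared errors = 10
MSE = 10 / 4 = 2.50

2.50


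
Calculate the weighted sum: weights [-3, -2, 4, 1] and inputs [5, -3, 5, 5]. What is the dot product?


Element-wise products:
-3 * 5 = -15
-2 * -3 = 6
4 * 5 = 20
1 * 5 = 5
Sum = -15 + 6 + 20 + 5
= 16

16
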